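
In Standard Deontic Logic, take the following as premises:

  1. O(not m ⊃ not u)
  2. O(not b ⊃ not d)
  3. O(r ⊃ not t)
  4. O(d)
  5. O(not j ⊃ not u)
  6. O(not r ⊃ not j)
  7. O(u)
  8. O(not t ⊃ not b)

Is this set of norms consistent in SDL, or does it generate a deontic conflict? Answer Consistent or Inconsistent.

Inconsistent

From premise 4 we have O(d).
Premise 2 is O(not b ⊃ not d); contrapositively O(d ⊃ b). Since O(d) holds, K gives O(b).
The contrapositive of premise 8 (O(not t ⊃ not b)) is O(b ⊃ t), and O(b) is already established, so O(t).
Premise 3, O(r ⊃ not t), contraposes to O(t ⊃ not r); with O(t) we get O(not r).
Premise 6 is O(not r ⊃ not j); since O(not r), deontic closure gives O(not j).
Applying K to premise 5 (O(not j ⊃ not u)) and O(not j) yields O(not u).
However, premise 7 gives O(u).
We now have both O(not u) and O(u) — u is simultaneously obligatory and forbidden, violating the D-axiom.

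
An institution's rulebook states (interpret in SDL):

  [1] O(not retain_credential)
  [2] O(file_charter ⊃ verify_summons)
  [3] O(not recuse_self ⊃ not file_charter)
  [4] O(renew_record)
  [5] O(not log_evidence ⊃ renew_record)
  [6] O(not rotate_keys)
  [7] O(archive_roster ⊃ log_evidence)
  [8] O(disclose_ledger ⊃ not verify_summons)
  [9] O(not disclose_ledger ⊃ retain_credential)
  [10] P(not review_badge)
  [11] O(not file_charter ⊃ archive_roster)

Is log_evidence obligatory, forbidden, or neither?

Obligatory

Premise 1 states O(not retain_credential) outright.
Premise 9, O(not disclose_ledger ⊃ retain_credential), contraposes to O(not retain_credential ⊃ disclose_ledger); with O(not retain_credential) we get O(disclose_ledger).
With premise 8, O(disclose_ledger ⊃ not verify_summons), the K-axiom yields O(not verify_summons).
The contrapositive of premise 2 (O(file_charter ⊃ verify_summons)) is O(not verify_summons ⊃ not file_charter), and O(not verify_summons) is already established, so O(not file_charter).
From O(not file_charter) and premise 11, O(not file_charter ⊃ archive_roster), we obtain O(archive_roster).
With premise 7, O(archive_roster ⊃ log_evidence), the K-axiom yields O(log_evidence).
Premises 3, 4, 5, 6, 10 do not contribute to this derivation.
Hence log_evidence is obligatory.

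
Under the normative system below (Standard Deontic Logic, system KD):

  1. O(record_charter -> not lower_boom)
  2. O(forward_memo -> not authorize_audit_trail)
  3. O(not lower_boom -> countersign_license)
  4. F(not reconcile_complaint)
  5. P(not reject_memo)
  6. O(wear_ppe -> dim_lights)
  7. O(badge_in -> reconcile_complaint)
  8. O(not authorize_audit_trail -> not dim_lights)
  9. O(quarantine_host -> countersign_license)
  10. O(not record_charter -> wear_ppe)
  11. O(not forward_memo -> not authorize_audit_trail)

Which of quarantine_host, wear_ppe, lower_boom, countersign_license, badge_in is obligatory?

By case analysis on not forward_memo: premise 11 gives O(not forward_memo -> not authorize_audit_trail) and premise 2 gives O(forward_memo -> not authorize_audit_trail), so O(not authorize_audit_trail) either way.
From O(not authorize_audit_trail) and premise 8, O(not authorize_audit_trail -> not dim_lights), we obtain O(not dim_lights).
Premise 6, O(wear_ppe -> dim_lights), contraposes to O(not dim_lights -> not wear_ppe); with O(not dim_lights) we get O(not wear_ppe).
Premise 10 is O(not record_charter -> wear_ppe); contrapositively O(not wear_ppe -> record_charter). Since O(not wear_ppe) holds, K gives O(record_charter).
With premise 1, O(record_charter -> not lower_boom), the K-axiom yields O(not lower_boom).
Applying K to premise 3 (O(not lower_boom -> countersign_license)) and O(not lower_boom) yields O(countersign_license).
So O(countersign_license) holds — countersign_license is obligatory. None of the other listed options is made obligatory by any chain of premises.

countersign_license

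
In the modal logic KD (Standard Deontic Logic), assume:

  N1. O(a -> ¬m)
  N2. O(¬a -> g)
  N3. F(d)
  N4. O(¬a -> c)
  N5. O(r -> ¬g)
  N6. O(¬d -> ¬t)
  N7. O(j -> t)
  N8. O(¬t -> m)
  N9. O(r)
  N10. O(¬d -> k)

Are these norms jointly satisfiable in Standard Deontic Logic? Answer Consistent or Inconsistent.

Premise 9 states O(r) outright.
Premise 5 is O(r -> ¬g); since O(r), deontic closure gives O(¬g).
The contrapositive of premise 2 (O(¬a -> g)) is O(¬g -> a), and O(¬g) is already established, so O(a).
With premise 1, O(a -> ¬m), the K-axiom yields O(¬m).
The contrapositive of premise 8 (O(¬t -> m)) is O(¬m -> t), and O(¬m) is already established, so O(t).
Premise 6 is O(¬d -> ¬t); contrapositively O(t -> d). Since O(t) holds, K gives O(d).
Yet premise 3 is F(d), i.e. O(¬d).
We now have both O(d) and O(¬d) — d is simultaneously obligatory and forbidden, violating the D-axiom.

Inconsistent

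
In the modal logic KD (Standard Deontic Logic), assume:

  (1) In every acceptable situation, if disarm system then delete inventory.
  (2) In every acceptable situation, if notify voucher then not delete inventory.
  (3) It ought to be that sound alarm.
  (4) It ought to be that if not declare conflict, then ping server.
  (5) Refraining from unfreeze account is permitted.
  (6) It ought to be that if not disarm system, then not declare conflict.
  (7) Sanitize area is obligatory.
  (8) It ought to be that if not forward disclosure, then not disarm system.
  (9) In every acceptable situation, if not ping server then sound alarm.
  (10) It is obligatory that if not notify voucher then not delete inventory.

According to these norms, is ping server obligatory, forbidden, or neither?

By case analysis on notify_voucher: premise 2 gives O(notify_voucher → ¬delete_inventory) and premise 10 gives O(¬notify_voucher → ¬delete_inventory), so O(¬delete_inventory) either way.
The contrapositive of premise 1 (O(disarm_system → delete_inventory)) is O(¬delete_inventory → ¬disarm_system), and O(¬delete_inventory) is already established, so O(¬disarm_system).
Applying K to premise 6 (O(¬disarm_system → ¬declare_conflict)) and O(¬disarm_system) yields O(¬declare_conflict).
Premise 4 is O(¬declare_conflict → ping_server); since O(¬declare_conflict), deontic closure gives O(ping_server).
Premises 3, 5, 7, 8, 9 do not contribute to this derivation.
Hence ping_server is obligatory.

Obligatory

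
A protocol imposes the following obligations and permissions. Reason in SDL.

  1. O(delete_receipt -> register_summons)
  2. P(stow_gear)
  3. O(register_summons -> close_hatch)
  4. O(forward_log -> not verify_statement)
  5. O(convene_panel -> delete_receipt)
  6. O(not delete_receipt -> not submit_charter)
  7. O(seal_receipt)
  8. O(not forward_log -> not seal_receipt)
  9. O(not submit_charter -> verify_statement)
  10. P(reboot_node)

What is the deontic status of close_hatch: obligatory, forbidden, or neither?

From premise 7 we have O(seal_receipt).
Premise 8, O(not forward_log -> not seal_receipt), contraposes to O(seal_receipt -> forward_log); with O(seal_receipt) we get O(forward_log).
With premise 4, O(forward_log -> not verify_statement), the K-axiom yields O(not verify_statement).
Premise 9 is O(not submit_charter -> verify_statement); contrapositively O(not verify_statement -> submit_charter). Since O(not verify_statement) holds, K gives O(submit_charter).
The contrapositive of premise 6 (O(not delete_receipt -> not submit_charter)) is O(submit_charter -> delete_receipt), and O(submit_charter) is already established, so O(delete_receipt).
Premise 1 is O(delete_receipt -> register_summons); since O(delete_receipt), deontic closure gives O(register_summons).
With premise 3, O(register_summons -> close_hatch), the K-axiom yields O(close_hatch).
Premises 2, 5, 10 do not contribute to this derivation.
Hence close_hatch is obligatory.

Obligatory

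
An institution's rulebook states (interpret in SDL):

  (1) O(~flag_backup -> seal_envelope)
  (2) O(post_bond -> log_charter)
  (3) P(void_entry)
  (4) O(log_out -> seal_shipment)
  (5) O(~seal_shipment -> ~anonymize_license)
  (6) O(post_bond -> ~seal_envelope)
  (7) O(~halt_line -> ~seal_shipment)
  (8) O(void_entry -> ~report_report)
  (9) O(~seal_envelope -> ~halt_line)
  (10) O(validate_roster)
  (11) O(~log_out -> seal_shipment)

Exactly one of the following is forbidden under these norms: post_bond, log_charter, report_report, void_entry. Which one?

Premises 11 and 4 are O(~log_out -> seal_shipment) and O(log_out -> seal_shipment); every ideal world satisfies ~log_out or log_out, so in either case seal_shipment holds — hence O(seal_shipment).
Premise 7, O(~halt_line -> ~seal_shipment), contraposes to O(seal_shipment -> halt_line); with O(seal_shipment) we get O(halt_line).
Premise 9, O(~seal_envelope -> ~halt_line), contraposes to O(halt_line -> seal_envelope); with O(halt_line) we get O(seal_envelope).
Premise 6 is O(post_bond -> ~seal_envelope); contrapositively O(seal_envelope -> ~post_bond). Since O(seal_envelope) holds, K gives O(~post_bond).
So O(~post_bond) holds, i.e. post_bond is forbidden. None of the other listed options is forbidden under the premises.

post_bond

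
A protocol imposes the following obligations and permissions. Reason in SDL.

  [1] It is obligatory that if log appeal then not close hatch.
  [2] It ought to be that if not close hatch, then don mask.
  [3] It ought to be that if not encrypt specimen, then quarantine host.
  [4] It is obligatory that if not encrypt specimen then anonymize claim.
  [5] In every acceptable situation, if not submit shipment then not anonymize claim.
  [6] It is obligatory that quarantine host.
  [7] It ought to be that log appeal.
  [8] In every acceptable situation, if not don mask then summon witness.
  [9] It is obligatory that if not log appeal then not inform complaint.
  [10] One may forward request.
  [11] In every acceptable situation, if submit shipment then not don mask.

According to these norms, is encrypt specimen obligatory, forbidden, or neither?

Obligatory

Premise 7 states O(log_appeal) outright.
Applying K to premise 1 (O(log_appeal → ¬close_hatch)) and O(log_appeal) yields O(¬close_hatch).
With premise 2, O(¬close_hatch → don_mask), the K-axiom yields O(don_mask).
The contrapositive of premise 11 (O(submit_shipment → ¬don_mask)) is O(don_mask → ¬submit_shipment), and O(don_mask) is already established, so O(¬submit_shipment).
From O(¬submit_shipment) and premise 5, O(¬submit_shipment → ¬anonymize_claim), we obtain O(¬anonymize_claim).
The contrapositive of premise 4 (O(¬encrypt_specimen → anonymize_claim)) is O(¬anonymize_claim → encrypt_specimen), and O(¬anonymize_claim) is already established, so O(encrypt_specimen).
Premises 3, 6, 8, 9, 10 do not contribute to this derivation.
Hence encrypt_specimen is obligatory.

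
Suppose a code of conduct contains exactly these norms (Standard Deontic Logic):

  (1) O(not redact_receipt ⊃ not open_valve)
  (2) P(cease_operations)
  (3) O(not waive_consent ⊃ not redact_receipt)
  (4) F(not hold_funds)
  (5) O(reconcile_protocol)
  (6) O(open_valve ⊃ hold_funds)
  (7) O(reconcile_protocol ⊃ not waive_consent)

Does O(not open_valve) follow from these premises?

Premise 5 states O(reconcile_protocol) outright.
From O(reconcile_protocol) and premise 7, O(reconcile_protocol ⊃ not waive_consent), we obtain O(not waive_consent).
Premise 3 is O(not waive_consent ⊃ not redact_receipt); since O(not waive_consent), deontic closure gives O(not redact_receipt).
Applying K to premise 1 (O(not redact_receipt ⊃ not open_valve)) and O(not redact_receipt) yields O(not open_valve).
Premises 2, 4, 6 do not contribute to this derivation.
So O(not open_valve) follows.

Yes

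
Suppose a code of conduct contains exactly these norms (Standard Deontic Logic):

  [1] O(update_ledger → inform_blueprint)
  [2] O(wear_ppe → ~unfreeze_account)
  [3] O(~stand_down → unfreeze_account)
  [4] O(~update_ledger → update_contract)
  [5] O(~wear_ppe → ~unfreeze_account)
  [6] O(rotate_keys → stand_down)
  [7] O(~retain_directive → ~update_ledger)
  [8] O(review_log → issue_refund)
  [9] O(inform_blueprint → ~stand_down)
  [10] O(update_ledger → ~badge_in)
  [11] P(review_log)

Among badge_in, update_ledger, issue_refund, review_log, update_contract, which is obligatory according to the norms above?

Premises 2 and 5 are O(wear_ppe → ~unfreeze_account) and O(~wear_ppe → ~unfreeze_account); every ideal world satisfies wear_ppe or ~wear_ppe, so in either case ~unfreeze_account holds — hence O(~unfreeze_account).
The contrapositive of premise 3 (O(~stand_down → unfreeze_account)) is O(~unfreeze_account → stand_down), and O(~unfreeze_account) is already established, so O(stand_down).
Premise 9, O(inform_blueprint → ~stand_down), contraposes to O(stand_down → ~inform_blueprint); with O(stand_down) we get O(~inform_blueprint).
Premise 1 is O(update_ledger → inform_blueprint); contrapositively O(~inform_blueprint → ~update_ledger). Since O(~inform_blueprint) holds, K gives O(~update_ledger).
Premise 4 is O(~update_ledger → update_contract); since O(~update_ledger), deontic closure gives O(update_contract).
So O(update_contract) holds — update_contract is obligatory. None of the other listed options is made obligatory by any chain of premises.

update_contract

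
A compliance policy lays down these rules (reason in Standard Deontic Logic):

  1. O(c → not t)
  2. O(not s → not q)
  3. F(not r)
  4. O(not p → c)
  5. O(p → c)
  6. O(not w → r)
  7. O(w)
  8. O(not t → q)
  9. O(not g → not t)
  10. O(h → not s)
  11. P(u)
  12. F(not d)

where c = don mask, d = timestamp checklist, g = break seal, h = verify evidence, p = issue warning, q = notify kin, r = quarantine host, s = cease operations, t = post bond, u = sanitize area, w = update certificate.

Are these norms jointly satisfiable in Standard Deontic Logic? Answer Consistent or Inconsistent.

Premise 6 is O(not w → r); even if O(r) held, inferring O(not w) would be affirming the consequent — invalid.
So O(not w) is not derivable, and the apparent clash with O(w) does not arise.
A world satisfying every obligation exists (e.g. c=true, d=true, g=false, h=false, p=false, q=true, r=true, s=true, t=false, u=false, w=true); no atom is both obligatory and forbidden, so the set is consistent.

Consistent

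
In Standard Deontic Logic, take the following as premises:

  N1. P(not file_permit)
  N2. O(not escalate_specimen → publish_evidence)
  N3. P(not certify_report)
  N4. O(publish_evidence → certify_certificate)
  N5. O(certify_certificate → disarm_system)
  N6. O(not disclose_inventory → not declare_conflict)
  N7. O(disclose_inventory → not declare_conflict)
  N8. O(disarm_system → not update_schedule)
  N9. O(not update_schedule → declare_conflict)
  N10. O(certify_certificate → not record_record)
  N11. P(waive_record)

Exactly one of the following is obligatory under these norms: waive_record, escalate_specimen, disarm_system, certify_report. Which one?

By case analysis on disclose_inventory: premise 7 gives O(disclose_inventory → not declare_conflict) and premise 6 gives O(not disclose_inventory → not declare_conflict), so O(not declare_conflict) either way.
Premise 9, O(not update_schedule → declare_conflict), contraposes to O(not declare_conflict → update_schedule); with O(not declare_conflict) we get O(update_schedule).
Premise 8 is O(disarm_system → not update_schedule); contrapositively O(update_schedule → not disarm_system). Since O(update_schedule) holds, K gives O(not disarm_system).
Premise 5 is O(certify_certificate → disarm_system); contrapositively O(not disarm_system → not certify_certificate). Since O(not disarm_system) holds, K gives O(not certify_certificate).
Premise 4, O(publish_evidence → certify_certificate), contraposes to O(not certify_certificate → not publish_evidence); with O(not certify_certificate) we get O(not publish_evidence).
Premise 2 is O(not escalate_specimen → publish_evidence); contrapositively O(not publish_evidence → escalate_specimen). Since O(not publish_evidence) holds, K gives O(escalate_specimen).
So O(escalate_specimen) holds — escalate_specimen is obligatory. None of the other listed options is made obligatory by any chain of premises.

escalate_specimen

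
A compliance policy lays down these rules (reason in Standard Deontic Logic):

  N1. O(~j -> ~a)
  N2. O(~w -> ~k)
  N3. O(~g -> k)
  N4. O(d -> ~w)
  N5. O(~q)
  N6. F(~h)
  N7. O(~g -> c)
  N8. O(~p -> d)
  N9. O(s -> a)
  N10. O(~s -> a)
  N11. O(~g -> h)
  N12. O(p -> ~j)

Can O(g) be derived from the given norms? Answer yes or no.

Yes

Premises 9 and 10 are O(s -> a) and O(~s -> a); every ideal world satisfies s or ~s, so in either case a holds — hence O(a).
Premise 1 is O(~j -> ~a); contrapositively O(a -> j). Since O(a) holds, K gives O(j).
Premise 12, O(p -> ~j), contraposes to O(j -> ~p); with O(j) we get O(~p).
From O(~p) and premise 8, O(~p -> d), we obtain O(d).
With premise 4, O(d -> ~w), the K-axiom yields O(~w).
Applying K to premise 2 (O(~w -> ~k)) and O(~w) yields O(~k).
The contrapositive of premise 3 (O(~g -> k)) is O(~k -> g), and O(~k) is already established, so O(g).
Premises 5, 6, 7, 11 do not contribute to this derivation.
So O(g) follows.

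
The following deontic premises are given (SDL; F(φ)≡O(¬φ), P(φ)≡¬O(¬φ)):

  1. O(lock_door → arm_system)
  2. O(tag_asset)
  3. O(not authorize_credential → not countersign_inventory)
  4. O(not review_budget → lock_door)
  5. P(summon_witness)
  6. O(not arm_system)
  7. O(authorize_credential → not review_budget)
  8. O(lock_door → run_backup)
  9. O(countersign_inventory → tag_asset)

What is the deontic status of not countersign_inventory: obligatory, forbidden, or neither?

Obligatory

From premise 6 we have O(not arm_system).
The contrapositive of premise 1 (O(lock_door → arm_system)) is O(not arm_system → not lock_door), and O(not arm_system) is already established, so O(not lock_door).
The contrapositive of premise 4 (O(not review_budget → lock_door)) is O(not lock_door → review_budget), and O(not lock_door) is already established, so O(review_budget).
Premise 7, O(authorize_credential → not review_budget), contraposes to O(review_budget → not authorize_credential); with O(review_budget) we get O(not authorize_credential).
From O(not authorize_credential) and premise 3, O(not authorize_credential → not countersign_inventory), we obtain O(not countersign_inventory).
Premises 2, 5, 8, 9 do not contribute to this derivation.
Hence not countersign_inventory is obligatory.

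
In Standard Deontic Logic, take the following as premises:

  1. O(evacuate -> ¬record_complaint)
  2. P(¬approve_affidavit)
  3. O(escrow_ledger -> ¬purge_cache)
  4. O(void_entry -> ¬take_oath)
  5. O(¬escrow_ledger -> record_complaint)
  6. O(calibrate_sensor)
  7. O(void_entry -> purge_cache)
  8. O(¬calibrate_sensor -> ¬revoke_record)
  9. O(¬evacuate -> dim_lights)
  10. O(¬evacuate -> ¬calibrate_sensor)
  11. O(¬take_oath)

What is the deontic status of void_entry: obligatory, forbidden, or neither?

Premise 6 states O(calibrate_sensor) outright.
Premise 10 is O(¬evacuate -> ¬calibrate_sensor); contrapositively O(calibrate_sensor -> evacuate). Since O(calibrate_sensor) holds, K gives O(evacuate).
From O(evacuate) and premise 1, O(evacuate -> ¬record_complaint), we obtain O(¬record_complaint).
Premise 5, O(¬escrow_ledger -> record_complaint), contraposes to O(¬record_complaint -> escrow_ledger); with O(¬record_complaint) we get O(escrow_ledger).
From O(escrow_ledger) and premise 3, O(escrow_ledger -> ¬purge_cache), we obtain O(¬purge_cache).
The contrapositive of premise 7 (O(void_entry -> purge_cache)) is O(¬purge_cache -> ¬void_entry), and O(¬purge_cache) is already established, so O(¬void_entry).
Premises 2, 4, 8, 9, 11 do not contribute to this derivation.
Thus O(¬void_entry), which is F(void_entry): void_entry is forbidden.

Forbidden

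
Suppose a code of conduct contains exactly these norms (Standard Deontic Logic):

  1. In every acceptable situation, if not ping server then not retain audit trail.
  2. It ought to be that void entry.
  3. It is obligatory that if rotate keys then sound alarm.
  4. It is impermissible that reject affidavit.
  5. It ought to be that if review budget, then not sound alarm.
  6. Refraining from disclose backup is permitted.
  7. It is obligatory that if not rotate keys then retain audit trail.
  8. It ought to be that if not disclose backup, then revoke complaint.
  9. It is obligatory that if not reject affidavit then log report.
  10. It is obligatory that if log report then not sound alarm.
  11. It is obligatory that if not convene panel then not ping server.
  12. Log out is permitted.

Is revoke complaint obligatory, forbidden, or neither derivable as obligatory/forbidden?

Premise 8 is O(¬disclose_backup → revoke_complaint), but O(¬disclose_backup) is not derivable from the premises (the permission P(¬disclose_backup) asserts only ¬O(disclose_backup), not O(¬disclose_backup)), so it does not yield O(revoke_complaint).
No premise or chain of K-axiom applications forces O(revoke_complaint), and none forces O(¬revoke_complaint). So revoke_complaint is neither obligatory nor forbidden under these norms.

Neither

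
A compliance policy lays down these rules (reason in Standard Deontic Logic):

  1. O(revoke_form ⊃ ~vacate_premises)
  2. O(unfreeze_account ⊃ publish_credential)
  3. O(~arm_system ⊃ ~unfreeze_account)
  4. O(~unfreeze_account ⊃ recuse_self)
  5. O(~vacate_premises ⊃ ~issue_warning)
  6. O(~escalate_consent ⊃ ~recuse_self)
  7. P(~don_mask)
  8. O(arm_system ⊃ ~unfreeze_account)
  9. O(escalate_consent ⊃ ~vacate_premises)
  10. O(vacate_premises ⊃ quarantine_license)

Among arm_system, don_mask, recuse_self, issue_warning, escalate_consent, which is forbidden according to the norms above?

By case analysis on ~arm_system: premise 3 gives O(~arm_system ⊃ ~unfreeze_account) and premise 8 gives O(arm_system ⊃ ~unfreeze_account), so O(~unfreeze_account) either way.
From O(~unfreeze_account) and premise 4, O(~unfreeze_account ⊃ recuse_self), we obtain O(recuse_self).
Premise 6, O(~escalate_consent ⊃ ~recuse_self), contraposes to O(recuse_self ⊃ escalate_consent); with O(recuse_self) we get O(escalate_consent).
With premise 9, O(escalate_consent ⊃ ~vacate_premises), the K-axiom yields O(~vacate_premises).
Premise 5 is O(~vacate_premises ⊃ ~issue_warning); since O(~vacate_premises), deontic closure gives O(~issue_warning).
So O(~issue_warning) holds, i.e. issue_warning is forbidden. None of the other listed options is forbidden under the premises.

issue_warning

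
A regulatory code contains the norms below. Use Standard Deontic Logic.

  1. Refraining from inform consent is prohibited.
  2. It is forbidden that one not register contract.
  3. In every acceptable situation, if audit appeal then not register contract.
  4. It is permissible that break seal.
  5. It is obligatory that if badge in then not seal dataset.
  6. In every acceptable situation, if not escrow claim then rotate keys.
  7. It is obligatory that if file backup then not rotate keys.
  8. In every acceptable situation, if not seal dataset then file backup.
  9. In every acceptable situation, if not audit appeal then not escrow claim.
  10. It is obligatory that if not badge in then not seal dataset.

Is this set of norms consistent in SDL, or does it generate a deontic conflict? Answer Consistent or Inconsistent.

Inconsistent

By case analysis on badge_in: premise 5 gives O(badge_in → ¬seal_dataset) and premise 10 gives O(¬badge_in → ¬seal_dataset), so O(¬seal_dataset) either way.
With premise 8, O(¬seal_dataset → file_backup), the K-axiom yields O(file_backup).
Applying K to premise 7 (O(file_backup → ¬rotate_keys)) and O(file_backup) yields O(¬rotate_keys).
The contrapositive of premise 6 (O(¬escrow_claim → rotate_keys)) is O(¬rotate_keys → escrow_claim), and O(¬rotate_keys) is already established, so O(escrow_claim).
Premise 9, O(¬audit_appeal → ¬escrow_claim), contraposes to O(escrow_claim → audit_appeal); with O(escrow_claim) we get O(audit_appeal).
With premise 3, O(audit_appeal → ¬register_contract), the K-axiom yields O(¬register_contract).
Yet premise 2 is F(¬register_contract), i.e. O(register_contract).
We now have both O(¬register_contract) and O(register_contract) — register_contract is simultaneously obligatory and forbidden, violating the D-axiom.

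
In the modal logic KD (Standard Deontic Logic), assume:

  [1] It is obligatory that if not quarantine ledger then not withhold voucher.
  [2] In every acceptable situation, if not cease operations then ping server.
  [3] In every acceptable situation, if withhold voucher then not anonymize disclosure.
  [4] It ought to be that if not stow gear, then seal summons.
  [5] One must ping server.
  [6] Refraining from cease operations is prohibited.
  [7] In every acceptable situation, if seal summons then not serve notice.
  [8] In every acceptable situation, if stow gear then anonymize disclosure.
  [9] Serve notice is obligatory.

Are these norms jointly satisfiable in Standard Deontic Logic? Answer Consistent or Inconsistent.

Consistent

Premise 2 is O(¬cease_operations → ping_server); even if O(ping_server) held, inferring O(¬cease_operations) would be affirming the consequent — invalid.
So O(¬cease_operations) is not derivable, and the apparent clash with O(cease_operations) does not arise.
A world satisfying every obligation exists (e.g. anonymize_disclosure=true, cease_operations=true, ping_server=true, quarantine_ledger=false, seal_summons=false, serve_notice=true, stow_gear=true, withhold_voucher=false); no atom is both obligatory and forbidden, so the set is consistent.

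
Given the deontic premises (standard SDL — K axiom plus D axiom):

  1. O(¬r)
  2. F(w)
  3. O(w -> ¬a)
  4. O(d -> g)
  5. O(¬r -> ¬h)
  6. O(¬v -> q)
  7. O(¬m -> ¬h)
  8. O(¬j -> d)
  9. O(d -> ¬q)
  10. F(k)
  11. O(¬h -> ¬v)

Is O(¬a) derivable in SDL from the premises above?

No

Premise 3 is O(w -> ¬a), but O(w) is not derivable from the premises, so it does not yield O(¬a).
No other premise forces O(¬a). An ideal world satisfying every premise can still have ¬a false, so O(¬a) is not derivable.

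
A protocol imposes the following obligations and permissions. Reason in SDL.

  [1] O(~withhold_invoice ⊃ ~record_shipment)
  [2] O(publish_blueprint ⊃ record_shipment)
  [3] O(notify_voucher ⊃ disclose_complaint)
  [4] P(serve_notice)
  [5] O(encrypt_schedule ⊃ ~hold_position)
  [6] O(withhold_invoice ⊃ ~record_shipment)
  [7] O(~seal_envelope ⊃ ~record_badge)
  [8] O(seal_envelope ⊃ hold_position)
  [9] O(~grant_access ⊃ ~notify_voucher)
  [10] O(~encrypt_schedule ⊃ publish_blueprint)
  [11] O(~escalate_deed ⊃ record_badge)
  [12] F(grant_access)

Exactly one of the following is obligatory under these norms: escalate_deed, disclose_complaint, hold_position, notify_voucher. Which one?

escalate_deed

By case analysis on ~withhold_invoice: premise 1 gives O(~withhold_invoice ⊃ ~record_shipment) and premise 6 gives O(withhold_invoice ⊃ ~record_shipment), so O(~record_shipment) either way.
Premise 2, O(publish_blueprint ⊃ record_shipment), contraposes to O(~record_shipment ⊃ ~publish_blueprint); with O(~record_shipment) we get O(~publish_blueprint).
Premise 10 is O(~encrypt_schedule ⊃ publish_blueprint); contrapositively O(~publish_blueprint ⊃ encrypt_schedule). Since O(~publish_blueprint) holds, K gives O(encrypt_schedule).
Applying K to premise 5 (O(encrypt_schedule ⊃ ~hold_position)) and O(encrypt_schedule) yields O(~hold_position).
Premise 8 is O(seal_envelope ⊃ hold_position); contrapositively O(~hold_position ⊃ ~seal_envelope). Since O(~hold_position) holds, K gives O(~seal_envelope).
Premise 7 is O(~seal_envelope ⊃ ~record_badge); since O(~seal_envelope), deontic closure gives O(~record_badge).
The contrapositive of premise 11 (O(~escalate_deed ⊃ record_badge)) is O(~record_badge ⊃ escalate_deed), and O(~record_badge) is already established, so O(escalate_deed).
So O(escalate_deed) holds — escalate_deed is obligatory. None of the other listed options is made obligatory by any chain of premises.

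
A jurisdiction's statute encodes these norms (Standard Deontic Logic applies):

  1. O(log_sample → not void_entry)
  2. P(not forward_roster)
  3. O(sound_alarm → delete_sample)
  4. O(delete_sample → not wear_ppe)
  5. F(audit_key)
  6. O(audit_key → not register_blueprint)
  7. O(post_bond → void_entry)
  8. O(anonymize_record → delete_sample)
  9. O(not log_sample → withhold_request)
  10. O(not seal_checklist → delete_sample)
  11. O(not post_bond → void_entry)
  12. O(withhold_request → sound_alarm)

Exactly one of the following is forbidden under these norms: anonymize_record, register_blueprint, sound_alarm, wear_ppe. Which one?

wear_ppe

Premises 11 and 7 are O(not post_bond → void_entry) and O(post_bond → void_entry); every ideal world satisfies not post_bond or post_bond, so in either case void_entry holds — hence O(void_entry).
The contrapositive of premise 1 (O(log_sample → not void_entry)) is O(void_entry → not log_sample), and O(void_entry) is already established, so O(not log_sample).
From O(not log_sample) and premise 9, O(not log_sample → withhold_request), we obtain O(withhold_request).
With premise 12, O(withhold_request → sound_alarm), the K-axiom yields O(sound_alarm).
Applying K to premise 3 (O(sound_alarm → delete_sample)) and O(sound_alarm) yields O(delete_sample).
Premise 4 is O(delete_sample → not wear_ppe); since O(delete_sample), deontic closure gives O(not wear_ppe).
So O(not wear_ppe) holds, i.e. wear_ppe is forbidden. None of the other listed options is forbidden under the premises.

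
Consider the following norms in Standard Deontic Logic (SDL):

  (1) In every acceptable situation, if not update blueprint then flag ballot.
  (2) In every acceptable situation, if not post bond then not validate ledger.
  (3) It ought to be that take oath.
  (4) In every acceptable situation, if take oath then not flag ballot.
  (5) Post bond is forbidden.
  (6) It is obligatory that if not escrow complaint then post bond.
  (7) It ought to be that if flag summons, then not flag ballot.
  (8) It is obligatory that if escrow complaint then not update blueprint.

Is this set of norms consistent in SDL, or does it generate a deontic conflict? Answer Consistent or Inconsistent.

Inconsistent

Premise 3 gives O(take_oath).
Applying K to premise 4 (O(take_oath → ¬flag_ballot)) and O(take_oath) yields O(¬flag_ballot).
Premise 1, O(¬update_blueprint → flag_ballot), contraposes to O(¬flag_ballot → update_blueprint); with O(¬flag_ballot) we get O(update_blueprint).
Premise 8 is O(escrow_complaint → ¬update_blueprint); contrapositively O(update_blueprint → ¬escrow_complaint). Since O(update_blueprint) holds, K gives O(¬escrow_complaint).
With premise 6, O(¬escrow_complaint → post_bond), the K-axiom yields O(post_bond).
However, F(post_bond) at premise 5 amounts to O(¬post_bond).
We now have both O(post_bond) and O(¬post_bond) — post_bond is simultaneously obligatory and forbidden, violating the D-axiom.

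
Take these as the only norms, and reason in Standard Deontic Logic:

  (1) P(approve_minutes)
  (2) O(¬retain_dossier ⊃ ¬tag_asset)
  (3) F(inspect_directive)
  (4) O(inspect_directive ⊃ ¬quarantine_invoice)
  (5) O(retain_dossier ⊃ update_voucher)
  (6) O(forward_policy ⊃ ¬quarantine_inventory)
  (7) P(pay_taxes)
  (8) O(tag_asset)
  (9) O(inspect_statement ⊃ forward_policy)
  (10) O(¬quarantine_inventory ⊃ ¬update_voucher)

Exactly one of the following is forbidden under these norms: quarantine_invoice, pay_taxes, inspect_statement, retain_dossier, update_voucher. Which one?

inspect_statement

From premise 8 we have O(tag_asset).
The contrapositive of premise 2 (O(¬retain_dossier ⊃ ¬tag_asset)) is O(tag_asset ⊃ retain_dossier), and O(tag_asset) is already established, so O(retain_dossier).
With premise 5, O(retain_dossier ⊃ update_voucher), the K-axiom yields O(update_voucher).
Premise 10, O(¬quarantine_inventory ⊃ ¬update_voucher), contraposes to O(update_voucher ⊃ quarantine_inventory); with O(update_voucher) we get O(quarantine_inventory).
The contrapositive of premise 6 (O(forward_policy ⊃ ¬quarantine_inventory)) is O(quarantine_inventory ⊃ ¬forward_policy), and O(quarantine_inventory) is already established, so O(¬forward_policy).
The contrapositive of premise 9 (O(inspect_statement ⊃ forward_policy)) is O(¬forward_policy ⊃ ¬inspect_statement), and O(¬forward_policy) is already established, so O(¬inspect_statement).
So O(¬inspect_statement) holds, i.e. inspect_statement is forbidden. None of the other listed options is forbidden under the premises.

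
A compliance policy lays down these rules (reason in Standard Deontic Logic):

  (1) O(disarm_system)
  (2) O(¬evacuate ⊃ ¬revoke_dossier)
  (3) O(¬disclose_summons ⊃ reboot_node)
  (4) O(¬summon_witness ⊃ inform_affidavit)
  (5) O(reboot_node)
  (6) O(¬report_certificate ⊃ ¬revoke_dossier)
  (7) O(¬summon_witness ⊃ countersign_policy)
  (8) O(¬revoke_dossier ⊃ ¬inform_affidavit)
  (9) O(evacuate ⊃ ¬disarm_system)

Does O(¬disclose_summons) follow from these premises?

Premise 3 is O(¬disclose_summons ⊃ reboot_node); even if O(reboot_node) held, inferring O(¬disclose_summons) would be affirming the consequent — invalid.
No other premise forces O(¬disclose_summons). An ideal world satisfying every premise can still have ¬disclose_summons false, so O(¬disclose_summons) is not derivable.

No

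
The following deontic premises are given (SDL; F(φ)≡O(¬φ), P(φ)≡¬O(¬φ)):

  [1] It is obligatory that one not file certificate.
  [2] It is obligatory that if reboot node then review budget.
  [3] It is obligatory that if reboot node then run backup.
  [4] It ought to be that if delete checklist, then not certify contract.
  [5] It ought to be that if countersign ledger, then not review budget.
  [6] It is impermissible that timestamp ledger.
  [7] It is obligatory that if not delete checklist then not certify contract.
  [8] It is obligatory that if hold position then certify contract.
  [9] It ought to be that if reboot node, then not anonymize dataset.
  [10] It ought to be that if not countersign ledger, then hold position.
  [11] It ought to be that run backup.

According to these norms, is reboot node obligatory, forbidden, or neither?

By case analysis on ¬delete_checklist: premise 7 gives O(¬delete_checklist → ¬certify_contract) and premise 4 gives O(delete_checklist → ¬certify_contract), so O(¬certify_contract) either way.
The contrapositive of premise 8 (O(hold_position → certify_contract)) is O(¬certify_contract → ¬hold_position), and O(¬certify_contract) is already established, so O(¬hold_position).
Premise 10, O(¬countersign_ledger → hold_position), contraposes to O(¬hold_position → countersign_ledger); with O(¬hold_position) we get O(countersign_ledger).
From O(countersign_ledger) and premise 5, O(countersign_ledger → ¬review_budget), we obtain O(¬review_budget).
Premise 2, O(reboot_node → review_budget), contraposes to O(¬review_budget → ¬reboot_node); with O(¬review_budget) we get O(¬reboot_node).
Premises 1, 3, 6, 9, 11 do not contribute to this derivation.
Thus O(¬reboot_node), which is F(reboot_node): reboot_node is forbidden.

Forbidden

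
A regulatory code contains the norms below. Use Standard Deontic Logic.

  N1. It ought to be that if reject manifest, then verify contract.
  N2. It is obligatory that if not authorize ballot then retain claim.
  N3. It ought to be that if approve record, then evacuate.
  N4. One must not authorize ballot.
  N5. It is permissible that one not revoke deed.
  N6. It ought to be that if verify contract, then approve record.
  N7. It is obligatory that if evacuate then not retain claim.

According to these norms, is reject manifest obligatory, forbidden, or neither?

Forbidden

Premise 4, F(authorize_ballot), is equivalent to O(¬authorize_ballot).
Premise 2 is O(¬authorize_ballot → retain_claim); since O(¬authorize_ballot), deontic closure gives O(retain_claim).
Premise 7, O(evacuate → ¬retain_claim), contraposes to O(retain_claim → ¬evacuate); with O(retain_claim) we get O(¬evacuate).
Premise 3 is O(approve_record → evacuate); contrapositively O(¬evacuate → ¬approve_record). Since O(¬evacuate) holds, K gives O(¬approve_record).
The contrapositive of premise 6 (O(verify_contract → approve_record)) is O(¬approve_record → ¬verify_contract), and O(¬approve_record) is already established, so O(¬verify_contract).
Premise 1, O(reject_manifest → verify_contract), contraposes to O(¬verify_contract → ¬reject_manifest); with O(¬verify_contract) we get O(¬reject_manifest).
Premise 5 does not contribute to this derivation.
Thus O(¬reject_manifest), which is F(reject_manifest): reject_manifest is forbidden.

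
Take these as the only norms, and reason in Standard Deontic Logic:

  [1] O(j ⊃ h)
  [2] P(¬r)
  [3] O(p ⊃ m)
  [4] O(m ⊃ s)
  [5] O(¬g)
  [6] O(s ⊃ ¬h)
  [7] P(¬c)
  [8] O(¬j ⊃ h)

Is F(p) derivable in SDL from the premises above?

Yes

Premises 8 and 1 cover both cases: O(¬j ⊃ h) and O(j ⊃ h). Since ¬j ∨ j is a tautology, O(h) follows.
The contrapositive of premise 6 (O(s ⊃ ¬h)) is O(h ⊃ ¬s), and O(h) is already established, so O(¬s).
Premise 4, O(m ⊃ s), contraposes to O(¬s ⊃ ¬m); with O(¬s) we get O(¬m).
Premise 3, O(p ⊃ m), contraposes to O(¬m ⊃ ¬p); with O(¬m) we get O(¬p).
Premises 2, 5, 7 do not contribute to this derivation.
So O(¬p) holds, i.e. F(p). The claim follows.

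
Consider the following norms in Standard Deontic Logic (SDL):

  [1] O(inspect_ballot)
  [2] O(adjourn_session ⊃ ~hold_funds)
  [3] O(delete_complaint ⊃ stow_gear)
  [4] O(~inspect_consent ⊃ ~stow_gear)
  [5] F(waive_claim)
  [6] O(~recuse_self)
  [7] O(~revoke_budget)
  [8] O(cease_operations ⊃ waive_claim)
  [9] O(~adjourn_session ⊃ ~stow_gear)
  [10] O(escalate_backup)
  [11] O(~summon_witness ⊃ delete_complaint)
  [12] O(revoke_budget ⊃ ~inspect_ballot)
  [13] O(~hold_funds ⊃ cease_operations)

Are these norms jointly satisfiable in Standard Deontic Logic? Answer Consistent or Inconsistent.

Consistent

Premise 12 is O(revoke_budget ⊃ ~inspect_ballot), but O(revoke_budget) is not derivable from the premises, so it does not yield O(~inspect_ballot).
So O(~inspect_ballot) is not derivable, and the apparent clash with O(inspect_ballot) does not arise.
A world satisfying every obligation exists (e.g. adjourn_session=false, cease_operations=false, delete_complaint=false, escalate_backup=true, hold_funds=true, inspect_ballot=true, inspect_consent=false, recuse_self=false, revoke_budget=false, stow_gear=false, summon_witness=true, waive_claim=false); no atom is both obligatory and forbidden, so the set is consistent.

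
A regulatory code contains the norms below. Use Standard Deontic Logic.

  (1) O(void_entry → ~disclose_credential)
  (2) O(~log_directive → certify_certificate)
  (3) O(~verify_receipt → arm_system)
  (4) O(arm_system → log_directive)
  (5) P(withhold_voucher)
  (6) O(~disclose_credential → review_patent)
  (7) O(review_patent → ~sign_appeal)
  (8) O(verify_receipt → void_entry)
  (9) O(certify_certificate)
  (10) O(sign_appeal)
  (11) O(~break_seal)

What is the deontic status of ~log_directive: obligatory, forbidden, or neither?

Premise 10 gives O(sign_appeal).
Premise 7 is O(review_patent → ~sign_appeal); contrapositively O(sign_appeal → ~review_patent). Since O(sign_appeal) holds, K gives O(~review_patent).
The contrapositive of premise 6 (O(~disclose_credential → review_patent)) is O(~review_patent → disclose_credential), and O(~review_patent) is already established, so O(disclose_credential).
Premise 1 is O(void_entry → ~disclose_credential); contrapositively O(disclose_credential → ~void_entry). Since O(disclose_credential) holds, K gives O(~void_entry).
The contrapositive of premise 8 (O(verify_receipt → void_entry)) is O(~void_entry → ~verify_receipt), and O(~void_entry) is already established, so O(~verify_receipt).
Applying K to premise 3 (O(~verify_receipt → arm_system)) and O(~verify_receipt) yields O(arm_system).
Applying K to premise 4 (O(arm_system → log_directive)) and O(arm_system) yields O(log_directive).
Premises 2, 5, 9, 11 do not contribute to this derivation.
Thus O(log_directive), which is F(~log_directive): ~log_directive is forbidden.

Forbidden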